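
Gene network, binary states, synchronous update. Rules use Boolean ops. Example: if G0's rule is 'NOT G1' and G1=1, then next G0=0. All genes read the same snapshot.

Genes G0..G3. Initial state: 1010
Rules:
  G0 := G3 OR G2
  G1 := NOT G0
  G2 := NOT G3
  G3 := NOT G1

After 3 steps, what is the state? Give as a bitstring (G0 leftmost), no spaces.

Step 1: G0=G3|G2=0|1=1 G1=NOT G0=NOT 1=0 G2=NOT G3=NOT 0=1 G3=NOT G1=NOT 0=1 -> 1011
Step 2: G0=G3|G2=1|1=1 G1=NOT G0=NOT 1=0 G2=NOT G3=NOT 1=0 G3=NOT G1=NOT 0=1 -> 1001
Step 3: G0=G3|G2=1|0=1 G1=NOT G0=NOT 1=0 G2=NOT G3=NOT 1=0 G3=NOT G1=NOT 0=1 -> 1001

1001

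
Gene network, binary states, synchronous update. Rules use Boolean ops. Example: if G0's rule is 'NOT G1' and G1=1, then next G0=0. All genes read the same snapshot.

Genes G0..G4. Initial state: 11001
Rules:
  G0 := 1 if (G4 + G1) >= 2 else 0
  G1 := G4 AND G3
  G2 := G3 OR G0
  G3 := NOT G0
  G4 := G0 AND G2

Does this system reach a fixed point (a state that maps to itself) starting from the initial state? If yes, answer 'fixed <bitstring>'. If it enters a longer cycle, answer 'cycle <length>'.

Answer: fixed 00110

Derivation:
Step 0: 11001
Step 1: G0=(1+1>=2)=1 G1=G4&G3=1&0=0 G2=G3|G0=0|1=1 G3=NOT G0=NOT 1=0 G4=G0&G2=1&0=0 -> 10100
Step 2: G0=(0+0>=2)=0 G1=G4&G3=0&0=0 G2=G3|G0=0|1=1 G3=NOT G0=NOT 1=0 G4=G0&G2=1&1=1 -> 00101
Step 3: G0=(1+0>=2)=0 G1=G4&G3=1&0=0 G2=G3|G0=0|0=0 G3=NOT G0=NOT 0=1 G4=G0&G2=0&1=0 -> 00010
Step 4: G0=(0+0>=2)=0 G1=G4&G3=0&1=0 G2=G3|G0=1|0=1 G3=NOT G0=NOT 0=1 G4=G0&G2=0&0=0 -> 00110
Step 5: G0=(0+0>=2)=0 G1=G4&G3=0&1=0 G2=G3|G0=1|0=1 G3=NOT G0=NOT 0=1 G4=G0&G2=0&1=0 -> 00110
Fixed point reached at step 4: 00110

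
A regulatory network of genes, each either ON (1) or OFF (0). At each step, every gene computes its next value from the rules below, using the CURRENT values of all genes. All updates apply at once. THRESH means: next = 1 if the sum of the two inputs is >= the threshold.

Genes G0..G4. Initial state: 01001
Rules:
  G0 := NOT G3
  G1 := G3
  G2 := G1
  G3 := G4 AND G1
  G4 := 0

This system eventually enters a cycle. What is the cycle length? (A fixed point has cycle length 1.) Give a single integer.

Step 0: 01001
Step 1: G0=NOT G3=NOT 0=1 G1=G3=0 G2=G1=1 G3=G4&G1=1&1=1 G4=0(const) -> 10110
Step 2: G0=NOT G3=NOT 1=0 G1=G3=1 G2=G1=0 G3=G4&G1=0&0=0 G4=0(const) -> 01000
Step 3: G0=NOT G3=NOT 0=1 G1=G3=0 G2=G1=1 G3=G4&G1=0&1=0 G4=0(const) -> 10100
Step 4: G0=NOT G3=NOT 0=1 G1=G3=0 G2=G1=0 G3=G4&G1=0&0=0 G4=0(const) -> 10000
Step 5: G0=NOT G3=NOT 0=1 G1=G3=0 G2=G1=0 G3=G4&G1=0&0=0 G4=0(const) -> 10000
State from step 5 equals state from step 4 -> cycle length 1

Answer: 1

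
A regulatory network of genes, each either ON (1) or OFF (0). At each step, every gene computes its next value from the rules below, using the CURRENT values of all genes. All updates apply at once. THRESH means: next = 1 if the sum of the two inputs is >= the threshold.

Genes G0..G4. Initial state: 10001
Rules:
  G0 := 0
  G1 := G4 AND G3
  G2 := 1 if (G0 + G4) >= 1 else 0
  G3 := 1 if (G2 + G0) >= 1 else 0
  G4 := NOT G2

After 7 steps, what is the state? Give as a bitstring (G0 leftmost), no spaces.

Step 1: G0=0(const) G1=G4&G3=1&0=0 G2=(1+1>=1)=1 G3=(0+1>=1)=1 G4=NOT G2=NOT 0=1 -> 00111
Step 2: G0=0(const) G1=G4&G3=1&1=1 G2=(0+1>=1)=1 G3=(1+0>=1)=1 G4=NOT G2=NOT 1=0 -> 01110
Step 3: G0=0(const) G1=G4&G3=0&1=0 G2=(0+0>=1)=0 G3=(1+0>=1)=1 G4=NOT G2=NOT 1=0 -> 00010
Step 4: G0=0(const) G1=G4&G3=0&1=0 G2=(0+0>=1)=0 G3=(0+0>=1)=0 G4=NOT G2=NOT 0=1 -> 00001
Step 5: G0=0(const) G1=G4&G3=1&0=0 G2=(0+1>=1)=1 G3=(0+0>=1)=0 G4=NOT G2=NOT 0=1 -> 00101
Step 6: G0=0(const) G1=G4&G3=1&0=0 G2=(0+1>=1)=1 G3=(1+0>=1)=1 G4=NOT G2=NOT 1=0 -> 00110
Step 7: G0=0(const) G1=G4&G3=0&1=0 G2=(0+0>=1)=0 G3=(1+0>=1)=1 G4=NOT G2=NOT 1=0 -> 00010

00010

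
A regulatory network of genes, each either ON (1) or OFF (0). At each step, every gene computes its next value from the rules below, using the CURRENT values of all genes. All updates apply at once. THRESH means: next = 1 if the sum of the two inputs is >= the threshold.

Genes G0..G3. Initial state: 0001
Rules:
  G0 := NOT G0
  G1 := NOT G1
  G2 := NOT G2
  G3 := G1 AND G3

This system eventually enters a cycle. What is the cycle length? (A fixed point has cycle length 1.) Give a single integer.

Answer: 2

Derivation:
Step 0: 0001
Step 1: G0=NOT G0=NOT 0=1 G1=NOT G1=NOT 0=1 G2=NOT G2=NOT 0=1 G3=G1&G3=0&1=0 -> 1110
Step 2: G0=NOT G0=NOT 1=0 G1=NOT G1=NOT 1=0 G2=NOT G2=NOT 1=0 G3=G1&G3=1&0=0 -> 0000
Step 3: G0=NOT G0=NOT 0=1 G1=NOT G1=NOT 0=1 G2=NOT G2=NOT 0=1 G3=G1&G3=0&0=0 -> 1110
State from step 3 equals state from step 1 -> cycle length 2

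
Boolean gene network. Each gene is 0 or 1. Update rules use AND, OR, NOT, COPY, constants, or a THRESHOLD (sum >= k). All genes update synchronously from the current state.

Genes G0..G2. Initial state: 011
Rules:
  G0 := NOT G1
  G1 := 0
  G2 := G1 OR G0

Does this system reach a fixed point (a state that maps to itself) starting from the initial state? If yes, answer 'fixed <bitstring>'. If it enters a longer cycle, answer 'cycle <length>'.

Step 0: 011
Step 1: G0=NOT G1=NOT 1=0 G1=0(const) G2=G1|G0=1|0=1 -> 001
Step 2: G0=NOT G1=NOT 0=1 G1=0(const) G2=G1|G0=0|0=0 -> 100
Step 3: G0=NOT G1=NOT 0=1 G1=0(const) G2=G1|G0=0|1=1 -> 101
Step 4: G0=NOT G1=NOT 0=1 G1=0(const) G2=G1|G0=0|1=1 -> 101
Fixed point reached at step 3: 101

Answer: fixed 101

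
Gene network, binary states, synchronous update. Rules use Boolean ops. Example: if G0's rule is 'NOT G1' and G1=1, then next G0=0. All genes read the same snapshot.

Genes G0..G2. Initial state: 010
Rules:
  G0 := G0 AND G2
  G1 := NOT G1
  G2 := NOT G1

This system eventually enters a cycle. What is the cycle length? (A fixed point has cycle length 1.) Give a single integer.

Answer: 2

Derivation:
Step 0: 010
Step 1: G0=G0&G2=0&0=0 G1=NOT G1=NOT 1=0 G2=NOT G1=NOT 1=0 -> 000
Step 2: G0=G0&G2=0&0=0 G1=NOT G1=NOT 0=1 G2=NOT G1=NOT 0=1 -> 011
Step 3: G0=G0&G2=0&1=0 G1=NOT G1=NOT 1=0 G2=NOT G1=NOT 1=0 -> 000
State from step 3 equals state from step 1 -> cycle length 2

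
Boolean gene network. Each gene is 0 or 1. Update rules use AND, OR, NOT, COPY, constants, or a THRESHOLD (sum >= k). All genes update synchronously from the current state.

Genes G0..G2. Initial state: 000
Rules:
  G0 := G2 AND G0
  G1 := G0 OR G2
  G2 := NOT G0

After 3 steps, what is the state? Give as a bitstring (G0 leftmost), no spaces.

Step 1: G0=G2&G0=0&0=0 G1=G0|G2=0|0=0 G2=NOT G0=NOT 0=1 -> 001
Step 2: G0=G2&G0=1&0=0 G1=G0|G2=0|1=1 G2=NOT G0=NOT 0=1 -> 011
Step 3: G0=G2&G0=1&0=0 G1=G0|G2=0|1=1 G2=NOT G0=NOT 0=1 -> 011

011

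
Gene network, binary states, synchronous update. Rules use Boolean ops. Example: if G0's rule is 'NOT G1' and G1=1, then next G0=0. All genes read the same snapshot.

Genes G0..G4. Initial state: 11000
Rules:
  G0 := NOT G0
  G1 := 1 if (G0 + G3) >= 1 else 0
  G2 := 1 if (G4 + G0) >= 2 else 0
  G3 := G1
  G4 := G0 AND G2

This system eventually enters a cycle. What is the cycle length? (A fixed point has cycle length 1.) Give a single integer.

Step 0: 11000
Step 1: G0=NOT G0=NOT 1=0 G1=(1+0>=1)=1 G2=(0+1>=2)=0 G3=G1=1 G4=G0&G2=1&0=0 -> 01010
Step 2: G0=NOT G0=NOT 0=1 G1=(0+1>=1)=1 G2=(0+0>=2)=0 G3=G1=1 G4=G0&G2=0&0=0 -> 11010
Step 3: G0=NOT G0=NOT 1=0 G1=(1+1>=1)=1 G2=(0+1>=2)=0 G3=G1=1 G4=G0&G2=1&0=0 -> 01010
State from step 3 equals state from step 1 -> cycle length 2

Answer: 2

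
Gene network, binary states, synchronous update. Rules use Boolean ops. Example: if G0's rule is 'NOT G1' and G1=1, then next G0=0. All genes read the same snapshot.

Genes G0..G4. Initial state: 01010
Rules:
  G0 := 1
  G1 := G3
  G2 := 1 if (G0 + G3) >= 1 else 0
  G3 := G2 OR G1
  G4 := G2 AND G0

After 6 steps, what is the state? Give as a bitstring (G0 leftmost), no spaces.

Step 1: G0=1(const) G1=G3=1 G2=(0+1>=1)=1 G3=G2|G1=0|1=1 G4=G2&G0=0&0=0 -> 11110
Step 2: G0=1(const) G1=G3=1 G2=(1+1>=1)=1 G3=G2|G1=1|1=1 G4=G2&G0=1&1=1 -> 11111
Step 3: G0=1(const) G1=G3=1 G2=(1+1>=1)=1 G3=G2|G1=1|1=1 G4=G2&G0=1&1=1 -> 11111
Step 4: G0=1(const) G1=G3=1 G2=(1+1>=1)=1 G3=G2|G1=1|1=1 G4=G2&G0=1&1=1 -> 11111
Step 5: G0=1(const) G1=G3=1 G2=(1+1>=1)=1 G3=G2|G1=1|1=1 G4=G2&G0=1&1=1 -> 11111
Step 6: G0=1(const) G1=G3=1 G2=(1+1>=1)=1 G3=G2|G1=1|1=1 G4=G2&G0=1&1=1 -> 11111

11111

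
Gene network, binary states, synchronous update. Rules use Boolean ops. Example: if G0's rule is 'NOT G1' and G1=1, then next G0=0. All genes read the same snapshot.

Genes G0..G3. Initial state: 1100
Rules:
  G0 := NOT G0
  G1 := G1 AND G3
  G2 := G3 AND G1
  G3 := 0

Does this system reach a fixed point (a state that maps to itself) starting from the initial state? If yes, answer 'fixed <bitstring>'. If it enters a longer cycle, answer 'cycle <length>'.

Step 0: 1100
Step 1: G0=NOT G0=NOT 1=0 G1=G1&G3=1&0=0 G2=G3&G1=0&1=0 G3=0(const) -> 0000
Step 2: G0=NOT G0=NOT 0=1 G1=G1&G3=0&0=0 G2=G3&G1=0&0=0 G3=0(const) -> 1000
Step 3: G0=NOT G0=NOT 1=0 G1=G1&G3=0&0=0 G2=G3&G1=0&0=0 G3=0(const) -> 0000
Cycle of length 2 starting at step 1 -> no fixed point

Answer: cycle 2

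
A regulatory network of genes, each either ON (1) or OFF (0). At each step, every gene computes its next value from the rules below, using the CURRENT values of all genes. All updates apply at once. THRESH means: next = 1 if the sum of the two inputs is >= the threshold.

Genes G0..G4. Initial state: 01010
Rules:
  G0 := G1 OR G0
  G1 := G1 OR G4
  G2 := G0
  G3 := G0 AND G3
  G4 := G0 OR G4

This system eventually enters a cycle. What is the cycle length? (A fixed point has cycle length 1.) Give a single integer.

Step 0: 01010
Step 1: G0=G1|G0=1|0=1 G1=G1|G4=1|0=1 G2=G0=0 G3=G0&G3=0&1=0 G4=G0|G4=0|0=0 -> 11000
Step 2: G0=G1|G0=1|1=1 G1=G1|G4=1|0=1 G2=G0=1 G3=G0&G3=1&0=0 G4=G0|G4=1|0=1 -> 11101
Step 3: G0=G1|G0=1|1=1 G1=G1|G4=1|1=1 G2=G0=1 G3=G0&G3=1&0=0 G4=G0|G4=1|1=1 -> 11101
State from step 3 equals state from step 2 -> cycle length 1

Answer: 1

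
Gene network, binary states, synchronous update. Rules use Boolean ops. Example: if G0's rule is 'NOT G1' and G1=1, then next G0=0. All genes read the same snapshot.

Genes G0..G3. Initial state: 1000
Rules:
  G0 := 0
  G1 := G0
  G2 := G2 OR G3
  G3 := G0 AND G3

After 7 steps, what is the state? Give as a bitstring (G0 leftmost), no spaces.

Step 1: G0=0(const) G1=G0=1 G2=G2|G3=0|0=0 G3=G0&G3=1&0=0 -> 0100
Step 2: G0=0(const) G1=G0=0 G2=G2|G3=0|0=0 G3=G0&G3=0&0=0 -> 0000
Step 3: G0=0(const) G1=G0=0 G2=G2|G3=0|0=0 G3=G0&G3=0&0=0 -> 0000
Step 4: G0=0(const) G1=G0=0 G2=G2|G3=0|0=0 G3=G0&G3=0&0=0 -> 0000
Step 5: G0=0(const) G1=G0=0 G2=G2|G3=0|0=0 G3=G0&G3=0&0=0 -> 0000
Step 6: G0=0(const) G1=G0=0 G2=G2|G3=0|0=0 G3=G0&G3=0&0=0 -> 0000
Step 7: G0=0(const) G1=G0=0 G2=G2|G3=0|0=0 G3=G0&G3=0&0=0 -> 0000

0000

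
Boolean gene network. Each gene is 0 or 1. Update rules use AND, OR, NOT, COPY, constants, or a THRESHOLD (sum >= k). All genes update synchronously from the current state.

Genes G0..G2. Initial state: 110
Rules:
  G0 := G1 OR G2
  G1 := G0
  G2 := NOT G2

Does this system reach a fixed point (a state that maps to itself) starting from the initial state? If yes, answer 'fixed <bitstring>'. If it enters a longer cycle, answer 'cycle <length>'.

Step 0: 110
Step 1: G0=G1|G2=1|0=1 G1=G0=1 G2=NOT G2=NOT 0=1 -> 111
Step 2: G0=G1|G2=1|1=1 G1=G0=1 G2=NOT G2=NOT 1=0 -> 110
Cycle of length 2 starting at step 0 -> no fixed point

Answer: cycle 2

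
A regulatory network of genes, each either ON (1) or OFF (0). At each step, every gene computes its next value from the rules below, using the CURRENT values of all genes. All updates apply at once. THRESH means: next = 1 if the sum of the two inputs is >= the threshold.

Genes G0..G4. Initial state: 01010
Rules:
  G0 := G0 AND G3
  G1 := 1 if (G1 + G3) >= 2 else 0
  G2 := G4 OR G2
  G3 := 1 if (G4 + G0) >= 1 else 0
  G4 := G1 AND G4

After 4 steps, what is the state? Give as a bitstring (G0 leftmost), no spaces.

Step 1: G0=G0&G3=0&1=0 G1=(1+1>=2)=1 G2=G4|G2=0|0=0 G3=(0+0>=1)=0 G4=G1&G4=1&0=0 -> 01000
Step 2: G0=G0&G3=0&0=0 G1=(1+0>=2)=0 G2=G4|G2=0|0=0 G3=(0+0>=1)=0 G4=G1&G4=1&0=0 -> 00000
Step 3: G0=G0&G3=0&0=0 G1=(0+0>=2)=0 G2=G4|G2=0|0=0 G3=(0+0>=1)=0 G4=G1&G4=0&0=0 -> 00000
Step 4: G0=G0&G3=0&0=0 G1=(0+0>=2)=0 G2=G4|G2=0|0=0 G3=(0+0>=1)=0 G4=G1&G4=0&0=0 -> 00000

00000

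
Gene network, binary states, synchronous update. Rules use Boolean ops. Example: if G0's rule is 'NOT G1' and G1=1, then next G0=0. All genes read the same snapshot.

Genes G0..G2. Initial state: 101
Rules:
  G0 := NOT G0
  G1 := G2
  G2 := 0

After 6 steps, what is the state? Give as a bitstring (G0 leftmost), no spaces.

Step 1: G0=NOT G0=NOT 1=0 G1=G2=1 G2=0(const) -> 010
Step 2: G0=NOT G0=NOT 0=1 G1=G2=0 G2=0(const) -> 100
Step 3: G0=NOT G0=NOT 1=0 G1=G2=0 G2=0(const) -> 000
Step 4: G0=NOT G0=NOT 0=1 G1=G2=0 G2=0(const) -> 100
Step 5: G0=NOT G0=NOT 1=0 G1=G2=0 G2=0(const) -> 000
Step 6: G0=NOT G0=NOT 0=1 G1=G2=0 G2=0(const) -> 100

100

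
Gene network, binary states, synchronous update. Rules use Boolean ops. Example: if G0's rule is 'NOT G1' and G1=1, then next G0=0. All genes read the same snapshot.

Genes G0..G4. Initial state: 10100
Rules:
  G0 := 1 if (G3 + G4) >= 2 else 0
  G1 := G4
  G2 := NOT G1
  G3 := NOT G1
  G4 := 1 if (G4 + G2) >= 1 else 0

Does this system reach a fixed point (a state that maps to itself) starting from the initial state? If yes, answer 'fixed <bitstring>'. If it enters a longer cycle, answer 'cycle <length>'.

Step 0: 10100
Step 1: G0=(0+0>=2)=0 G1=G4=0 G2=NOT G1=NOT 0=1 G3=NOT G1=NOT 0=1 G4=(0+1>=1)=1 -> 00111
Step 2: G0=(1+1>=2)=1 G1=G4=1 G2=NOT G1=NOT 0=1 G3=NOT G1=NOT 0=1 G4=(1+1>=1)=1 -> 11111
Step 3: G0=(1+1>=2)=1 G1=G4=1 G2=NOT G1=NOT 1=0 G3=NOT G1=NOT 1=0 G4=(1+1>=1)=1 -> 11001
Step 4: G0=(0+1>=2)=0 G1=G4=1 G2=NOT G1=NOT 1=0 G3=NOT G1=NOT 1=0 G4=(1+0>=1)=1 -> 01001
Step 5: G0=(0+1>=2)=0 G1=G4=1 G2=NOT G1=NOT 1=0 G3=NOT G1=NOT 1=0 G4=(1+0>=1)=1 -> 01001
Fixed point reached at step 4: 01001

Answer: fixed 01001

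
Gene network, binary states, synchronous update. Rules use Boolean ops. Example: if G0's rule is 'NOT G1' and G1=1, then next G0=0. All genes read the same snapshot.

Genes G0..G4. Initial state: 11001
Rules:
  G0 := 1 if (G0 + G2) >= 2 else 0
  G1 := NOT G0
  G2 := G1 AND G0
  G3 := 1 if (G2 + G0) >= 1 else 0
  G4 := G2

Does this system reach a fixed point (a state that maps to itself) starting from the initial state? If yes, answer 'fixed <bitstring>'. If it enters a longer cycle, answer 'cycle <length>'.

Answer: fixed 01000

Derivation:
Step 0: 11001
Step 1: G0=(1+0>=2)=0 G1=NOT G0=NOT 1=0 G2=G1&G0=1&1=1 G3=(0+1>=1)=1 G4=G2=0 -> 00110
Step 2: G0=(0+1>=2)=0 G1=NOT G0=NOT 0=1 G2=G1&G0=0&0=0 G3=(1+0>=1)=1 G4=G2=1 -> 01011
Step 3: G0=(0+0>=2)=0 G1=NOT G0=NOT 0=1 G2=G1&G0=1&0=0 G3=(0+0>=1)=0 G4=G2=0 -> 01000
Step 4: G0=(0+0>=2)=0 G1=NOT G0=NOT 0=1 G2=G1&G0=1&0=0 G3=(0+0>=1)=0 G4=G2=0 -> 01000
Fixed point reached at step 3: 01000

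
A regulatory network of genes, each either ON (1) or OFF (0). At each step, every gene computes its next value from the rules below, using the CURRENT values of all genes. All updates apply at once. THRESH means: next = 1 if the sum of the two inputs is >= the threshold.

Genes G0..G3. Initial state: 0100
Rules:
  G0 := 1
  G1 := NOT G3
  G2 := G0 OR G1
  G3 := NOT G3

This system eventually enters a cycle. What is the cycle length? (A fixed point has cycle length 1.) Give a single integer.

Answer: 2

Derivation:
Step 0: 0100
Step 1: G0=1(const) G1=NOT G3=NOT 0=1 G2=G0|G1=0|1=1 G3=NOT G3=NOT 0=1 -> 1111
Step 2: G0=1(const) G1=NOT G3=NOT 1=0 G2=G0|G1=1|1=1 G3=NOT G3=NOT 1=0 -> 1010
Step 3: G0=1(const) G1=NOT G3=NOT 0=1 G2=G0|G1=1|0=1 G3=NOT G3=NOT 0=1 -> 1111
State from step 3 equals state from step 1 -> cycle length 2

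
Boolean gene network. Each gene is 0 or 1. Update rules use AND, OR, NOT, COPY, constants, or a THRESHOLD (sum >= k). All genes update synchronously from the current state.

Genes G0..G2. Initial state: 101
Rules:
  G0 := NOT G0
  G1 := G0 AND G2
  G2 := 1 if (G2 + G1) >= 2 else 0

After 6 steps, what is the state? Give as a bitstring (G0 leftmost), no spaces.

Step 1: G0=NOT G0=NOT 1=0 G1=G0&G2=1&1=1 G2=(1+0>=2)=0 -> 010
Step 2: G0=NOT G0=NOT 0=1 G1=G0&G2=0&0=0 G2=(0+1>=2)=0 -> 100
Step 3: G0=NOT G0=NOT 1=0 G1=G0&G2=1&0=0 G2=(0+0>=2)=0 -> 000
Step 4: G0=NOT G0=NOT 0=1 G1=G0&G2=0&0=0 G2=(0+0>=2)=0 -> 100
Step 5: G0=NOT G0=NOT 1=0 G1=G0&G2=1&0=0 G2=(0+0>=2)=0 -> 000
Step 6: G0=NOT G0=NOT 0=1 G1=G0&G2=0&0=0 G2=(0+0>=2)=0 -> 100

100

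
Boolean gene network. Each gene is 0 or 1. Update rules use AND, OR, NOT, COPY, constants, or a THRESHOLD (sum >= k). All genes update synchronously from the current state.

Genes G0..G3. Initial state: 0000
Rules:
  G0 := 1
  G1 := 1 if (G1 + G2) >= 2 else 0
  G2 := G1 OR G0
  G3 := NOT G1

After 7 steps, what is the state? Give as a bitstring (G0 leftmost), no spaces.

Step 1: G0=1(const) G1=(0+0>=2)=0 G2=G1|G0=0|0=0 G3=NOT G1=NOT 0=1 -> 1001
Step 2: G0=1(const) G1=(0+0>=2)=0 G2=G1|G0=0|1=1 G3=NOT G1=NOT 0=1 -> 1011
Step 3: G0=1(const) G1=(0+1>=2)=0 G2=G1|G0=0|1=1 G3=NOT G1=NOT 0=1 -> 1011
Step 4: G0=1(const) G1=(0+1>=2)=0 G2=G1|G0=0|1=1 G3=NOT G1=NOT 0=1 -> 1011
Step 5: G0=1(const) G1=(0+1>=2)=0 G2=G1|G0=0|1=1 G3=NOT G1=NOT 0=1 -> 1011
Step 6: G0=1(const) G1=(0+1>=2)=0 G2=G1|G0=0|1=1 G3=NOT G1=NOT 0=1 -> 1011
Step 7: G0=1(const) G1=(0+1>=2)=0 G2=G1|G0=0|1=1 G3=NOT G1=NOT 0=1 -> 1011

1011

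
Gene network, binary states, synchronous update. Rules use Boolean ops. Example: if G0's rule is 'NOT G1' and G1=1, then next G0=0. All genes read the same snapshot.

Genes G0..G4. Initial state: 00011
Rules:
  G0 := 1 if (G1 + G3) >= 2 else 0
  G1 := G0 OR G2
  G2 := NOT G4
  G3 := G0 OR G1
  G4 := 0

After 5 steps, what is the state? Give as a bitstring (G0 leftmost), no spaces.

Step 1: G0=(0+1>=2)=0 G1=G0|G2=0|0=0 G2=NOT G4=NOT 1=0 G3=G0|G1=0|0=0 G4=0(const) -> 00000
Step 2: G0=(0+0>=2)=0 G1=G0|G2=0|0=0 G2=NOT G4=NOT 0=1 G3=G0|G1=0|0=0 G4=0(const) -> 00100
Step 3: G0=(0+0>=2)=0 G1=G0|G2=0|1=1 G2=NOT G4=NOT 0=1 G3=G0|G1=0|0=0 G4=0(const) -> 01100
Step 4: G0=(1+0>=2)=0 G1=G0|G2=0|1=1 G2=NOT G4=NOT 0=1 G3=G0|G1=0|1=1 G4=0(const) -> 01110
Step 5: G0=(1+1>=2)=1 G1=G0|G2=0|1=1 G2=NOT G4=NOT 0=1 G3=G0|G1=0|1=1 G4=0(const) -> 11110

11110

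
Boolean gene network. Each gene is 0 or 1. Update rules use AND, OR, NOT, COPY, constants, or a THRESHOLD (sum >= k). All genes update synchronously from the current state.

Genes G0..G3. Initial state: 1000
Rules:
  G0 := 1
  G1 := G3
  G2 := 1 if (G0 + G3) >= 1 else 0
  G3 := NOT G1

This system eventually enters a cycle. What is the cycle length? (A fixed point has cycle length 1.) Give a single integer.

Answer: 4

Derivation:
Step 0: 1000
Step 1: G0=1(const) G1=G3=0 G2=(1+0>=1)=1 G3=NOT G1=NOT 0=1 -> 1011
Step 2: G0=1(const) G1=G3=1 G2=(1+1>=1)=1 G3=NOT G1=NOT 0=1 -> 1111
Step 3: G0=1(const) G1=G3=1 G2=(1+1>=1)=1 G3=NOT G1=NOT 1=0 -> 1110
Step 4: G0=1(const) G1=G3=0 G2=(1+0>=1)=1 G3=NOT G1=NOT 1=0 -> 1010
Step 5: G0=1(const) G1=G3=0 G2=(1+0>=1)=1 G3=NOT G1=NOT 0=1 -> 1011
State from step 5 equals state from step 1 -> cycle length 4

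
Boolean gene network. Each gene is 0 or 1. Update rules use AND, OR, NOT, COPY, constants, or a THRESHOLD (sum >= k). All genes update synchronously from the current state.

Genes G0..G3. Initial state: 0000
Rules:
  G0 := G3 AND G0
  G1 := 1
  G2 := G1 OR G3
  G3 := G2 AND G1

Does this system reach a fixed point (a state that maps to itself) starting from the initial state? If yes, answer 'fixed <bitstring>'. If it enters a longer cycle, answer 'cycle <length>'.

Answer: fixed 0111

Derivation:
Step 0: 0000
Step 1: G0=G3&G0=0&0=0 G1=1(const) G2=G1|G3=0|0=0 G3=G2&G1=0&0=0 -> 0100
Step 2: G0=G3&G0=0&0=0 G1=1(const) G2=G1|G3=1|0=1 G3=G2&G1=0&1=0 -> 0110
Step 3: G0=G3&G0=0&0=0 G1=1(const) G2=G1|G3=1|0=1 G3=G2&G1=1&1=1 -> 0111
Step 4: G0=G3&G0=1&0=0 G1=1(const) G2=G1|G3=1|1=1 G3=G2&G1=1&1=1 -> 0111
Fixed point reached at step 3: 0111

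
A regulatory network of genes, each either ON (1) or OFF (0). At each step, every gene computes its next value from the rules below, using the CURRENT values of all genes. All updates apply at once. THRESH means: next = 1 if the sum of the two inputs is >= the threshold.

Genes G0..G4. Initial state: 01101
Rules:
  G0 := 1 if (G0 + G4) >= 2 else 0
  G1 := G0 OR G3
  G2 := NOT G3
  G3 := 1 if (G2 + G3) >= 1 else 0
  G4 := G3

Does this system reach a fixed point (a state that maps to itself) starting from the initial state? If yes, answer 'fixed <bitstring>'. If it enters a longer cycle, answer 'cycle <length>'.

Step 0: 01101
Step 1: G0=(0+1>=2)=0 G1=G0|G3=0|0=0 G2=NOT G3=NOT 0=1 G3=(1+0>=1)=1 G4=G3=0 -> 00110
Step 2: G0=(0+0>=2)=0 G1=G0|G3=0|1=1 G2=NOT G3=NOT 1=0 G3=(1+1>=1)=1 G4=G3=1 -> 01011
Step 3: G0=(0+1>=2)=0 G1=G0|G3=0|1=1 G2=NOT G3=NOT 1=0 G3=(0+1>=1)=1 G4=G3=1 -> 01011
Fixed point reached at step 2: 01011

Answer: fixed 01011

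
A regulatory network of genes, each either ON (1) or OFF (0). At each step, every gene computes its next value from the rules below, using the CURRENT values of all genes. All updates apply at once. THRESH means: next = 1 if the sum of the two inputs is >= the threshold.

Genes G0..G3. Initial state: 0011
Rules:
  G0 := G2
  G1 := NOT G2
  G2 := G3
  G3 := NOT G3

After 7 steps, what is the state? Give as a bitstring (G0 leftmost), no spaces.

Step 1: G0=G2=1 G1=NOT G2=NOT 1=0 G2=G3=1 G3=NOT G3=NOT 1=0 -> 1010
Step 2: G0=G2=1 G1=NOT G2=NOT 1=0 G2=G3=0 G3=NOT G3=NOT 0=1 -> 1001
Step 3: G0=G2=0 G1=NOT G2=NOT 0=1 G2=G3=1 G3=NOT G3=NOT 1=0 -> 0110
Step 4: G0=G2=1 G1=NOT G2=NOT 1=0 G2=G3=0 G3=NOT G3=NOT 0=1 -> 1001
Step 5: G0=G2=0 G1=NOT G2=NOT 0=1 G2=G3=1 G3=NOT G3=NOT 1=0 -> 0110
Step 6: G0=G2=1 G1=NOT G2=NOT 1=0 G2=G3=0 G3=NOT G3=NOT 0=1 -> 1001
Step 7: G0=G2=0 G1=NOT G2=NOT 0=1 G2=G3=1 G3=NOT G3=NOT 1=0 -> 0110

0110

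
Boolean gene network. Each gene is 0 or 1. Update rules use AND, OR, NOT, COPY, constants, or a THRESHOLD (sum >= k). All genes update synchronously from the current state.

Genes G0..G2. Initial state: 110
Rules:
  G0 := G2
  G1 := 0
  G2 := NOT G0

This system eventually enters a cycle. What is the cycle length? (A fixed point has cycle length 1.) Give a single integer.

Step 0: 110
Step 1: G0=G2=0 G1=0(const) G2=NOT G0=NOT 1=0 -> 000
Step 2: G0=G2=0 G1=0(const) G2=NOT G0=NOT 0=1 -> 001
Step 3: G0=G2=1 G1=0(const) G2=NOT G0=NOT 0=1 -> 101
Step 4: G0=G2=1 G1=0(const) G2=NOT G0=NOT 1=0 -> 100
Step 5: G0=G2=0 G1=0(const) G2=NOT G0=NOT 1=0 -> 000
State from step 5 equals state from step 1 -> cycle length 4

Answer: 4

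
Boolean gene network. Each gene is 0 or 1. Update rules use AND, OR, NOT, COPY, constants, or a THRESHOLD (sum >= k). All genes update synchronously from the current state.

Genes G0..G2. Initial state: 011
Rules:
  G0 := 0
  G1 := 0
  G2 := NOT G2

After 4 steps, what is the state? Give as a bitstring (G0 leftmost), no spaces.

Step 1: G0=0(const) G1=0(const) G2=NOT G2=NOT 1=0 -> 000
Step 2: G0=0(const) G1=0(const) G2=NOT G2=NOT 0=1 -> 001
Step 3: G0=0(const) G1=0(const) G2=NOT G2=NOT 1=0 -> 000
Step 4: G0=0(const) G1=0(const) G2=NOT G2=NOT 0=1 -> 001

001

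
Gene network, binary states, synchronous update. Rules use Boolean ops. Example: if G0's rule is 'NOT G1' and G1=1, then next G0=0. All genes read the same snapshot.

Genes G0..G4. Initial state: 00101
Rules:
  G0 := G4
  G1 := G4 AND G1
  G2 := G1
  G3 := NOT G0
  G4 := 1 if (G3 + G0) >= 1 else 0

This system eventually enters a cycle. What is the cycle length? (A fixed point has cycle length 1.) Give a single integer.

Answer: 2

Derivation:
Step 0: 00101
Step 1: G0=G4=1 G1=G4&G1=1&0=0 G2=G1=0 G3=NOT G0=NOT 0=1 G4=(0+0>=1)=0 -> 10010
Step 2: G0=G4=0 G1=G4&G1=0&0=0 G2=G1=0 G3=NOT G0=NOT 1=0 G4=(1+1>=1)=1 -> 00001
Step 3: G0=G4=1 G1=G4&G1=1&0=0 G2=G1=0 G3=NOT G0=NOT 0=1 G4=(0+0>=1)=0 -> 10010
State from step 3 equals state from step 1 -> cycle length 2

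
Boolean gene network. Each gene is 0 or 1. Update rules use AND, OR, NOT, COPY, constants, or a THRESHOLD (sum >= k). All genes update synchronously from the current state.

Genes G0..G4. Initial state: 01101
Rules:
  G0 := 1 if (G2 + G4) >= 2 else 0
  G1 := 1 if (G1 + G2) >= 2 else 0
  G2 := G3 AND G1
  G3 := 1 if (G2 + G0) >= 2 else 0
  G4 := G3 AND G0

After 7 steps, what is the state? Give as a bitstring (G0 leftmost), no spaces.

Step 1: G0=(1+1>=2)=1 G1=(1+1>=2)=1 G2=G3&G1=0&1=0 G3=(1+0>=2)=0 G4=G3&G0=0&0=0 -> 11000
Step 2: G0=(0+0>=2)=0 G1=(1+0>=2)=0 G2=G3&G1=0&1=0 G3=(0+1>=2)=0 G4=G3&G0=0&1=0 -> 00000
Step 3: G0=(0+0>=2)=0 G1=(0+0>=2)=0 G2=G3&G1=0&0=0 G3=(0+0>=2)=0 G4=G3&G0=0&0=0 -> 00000
Step 4: G0=(0+0>=2)=0 G1=(0+0>=2)=0 G2=G3&G1=0&0=0 G3=(0+0>=2)=0 G4=G3&G0=0&0=0 -> 00000
Step 5: G0=(0+0>=2)=0 G1=(0+0>=2)=0 G2=G3&G1=0&0=0 G3=(0+0>=2)=0 G4=G3&G0=0&0=0 -> 00000
Step 6: G0=(0+0>=2)=0 G1=(0+0>=2)=0 G2=G3&G1=0&0=0 G3=(0+0>=2)=0 G4=G3&G0=0&0=0 -> 00000
Step 7: G0=(0+0>=2)=0 G1=(0+0>=2)=0 G2=G3&G1=0&0=0 G3=(0+0>=2)=0 G4=G3&G0=0&0=0 -> 00000

00000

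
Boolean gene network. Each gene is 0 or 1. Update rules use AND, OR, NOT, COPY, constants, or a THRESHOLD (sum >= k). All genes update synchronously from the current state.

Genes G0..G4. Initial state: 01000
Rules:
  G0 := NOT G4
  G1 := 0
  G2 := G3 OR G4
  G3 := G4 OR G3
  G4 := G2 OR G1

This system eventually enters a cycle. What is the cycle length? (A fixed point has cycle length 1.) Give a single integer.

Step 0: 01000
Step 1: G0=NOT G4=NOT 0=1 G1=0(const) G2=G3|G4=0|0=0 G3=G4|G3=0|0=0 G4=G2|G1=0|1=1 -> 10001
Step 2: G0=NOT G4=NOT 1=0 G1=0(const) G2=G3|G4=0|1=1 G3=G4|G3=1|0=1 G4=G2|G1=0|0=0 -> 00110
Step 3: G0=NOT G4=NOT 0=1 G1=0(const) G2=G3|G4=1|0=1 G3=G4|G3=0|1=1 G4=G2|G1=1|0=1 -> 10111
Step 4: G0=NOT G4=NOT 1=0 G1=0(const) G2=G3|G4=1|1=1 G3=G4|G3=1|1=1 G4=G2|G1=1|0=1 -> 00111
Step 5: G0=NOT G4=NOT 1=0 G1=0(const) G2=G3|G4=1|1=1 G3=G4|G3=1|1=1 G4=G2|G1=1|0=1 -> 00111
State from step 5 equals state from step 4 -> cycle length 1

Answer: 1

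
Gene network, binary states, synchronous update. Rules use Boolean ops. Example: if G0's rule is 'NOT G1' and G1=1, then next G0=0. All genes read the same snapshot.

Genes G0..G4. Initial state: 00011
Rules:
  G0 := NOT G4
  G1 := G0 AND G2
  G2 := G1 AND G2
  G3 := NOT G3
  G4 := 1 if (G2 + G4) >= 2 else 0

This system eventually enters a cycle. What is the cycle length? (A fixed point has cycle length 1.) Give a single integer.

Answer: 2

Derivation:
Step 0: 00011
Step 1: G0=NOT G4=NOT 1=0 G1=G0&G2=0&0=0 G2=G1&G2=0&0=0 G3=NOT G3=NOT 1=0 G4=(0+1>=2)=0 -> 00000
Step 2: G0=NOT G4=NOT 0=1 G1=G0&G2=0&0=0 G2=G1&G2=0&0=0 G3=NOT G3=NOT 0=1 G4=(0+0>=2)=0 -> 10010
Step 3: G0=NOT G4=NOT 0=1 G1=G0&G2=1&0=0 G2=G1&G2=0&0=0 G3=NOT G3=NOT 1=0 G4=(0+0>=2)=0 -> 10000
Step 4: G0=NOT G4=NOT 0=1 G1=G0&G2=1&0=0 G2=G1&G2=0&0=0 G3=NOT G3=NOT 0=1 G4=(0+0>=2)=0 -> 10010
State from step 4 equals state from step 2 -> cycle length 2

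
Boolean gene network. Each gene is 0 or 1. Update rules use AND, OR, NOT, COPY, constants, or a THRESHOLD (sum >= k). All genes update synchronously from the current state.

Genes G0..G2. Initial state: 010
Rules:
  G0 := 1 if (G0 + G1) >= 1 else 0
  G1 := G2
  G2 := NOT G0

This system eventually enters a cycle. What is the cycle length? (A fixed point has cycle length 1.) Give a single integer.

Step 0: 010
Step 1: G0=(0+1>=1)=1 G1=G2=0 G2=NOT G0=NOT 0=1 -> 101
Step 2: G0=(1+0>=1)=1 G1=G2=1 G2=NOT G0=NOT 1=0 -> 110
Step 3: G0=(1+1>=1)=1 G1=G2=0 G2=NOT G0=NOT 1=0 -> 100
Step 4: G0=(1+0>=1)=1 G1=G2=0 G2=NOT G0=NOT 1=0 -> 100
State from step 4 equals state from step 3 -> cycle length 1

Answer: 1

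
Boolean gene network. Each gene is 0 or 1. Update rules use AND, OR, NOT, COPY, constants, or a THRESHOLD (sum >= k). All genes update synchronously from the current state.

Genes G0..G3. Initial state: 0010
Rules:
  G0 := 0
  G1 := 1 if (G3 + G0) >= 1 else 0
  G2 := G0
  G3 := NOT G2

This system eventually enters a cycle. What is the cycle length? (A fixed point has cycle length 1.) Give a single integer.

Answer: 1

Derivation:
Step 0: 0010
Step 1: G0=0(const) G1=(0+0>=1)=0 G2=G0=0 G3=NOT G2=NOT 1=0 -> 0000
Step 2: G0=0(const) G1=(0+0>=1)=0 G2=G0=0 G3=NOT G2=NOT 0=1 -> 0001
Step 3: G0=0(const) G1=(1+0>=1)=1 G2=G0=0 G3=NOT G2=NOT 0=1 -> 0101
Step 4: G0=0(const) G1=(1+0>=1)=1 G2=G0=0 G3=NOT G2=NOT 0=1 -> 0101
State from step 4 equals state from step 3 -> cycle length 1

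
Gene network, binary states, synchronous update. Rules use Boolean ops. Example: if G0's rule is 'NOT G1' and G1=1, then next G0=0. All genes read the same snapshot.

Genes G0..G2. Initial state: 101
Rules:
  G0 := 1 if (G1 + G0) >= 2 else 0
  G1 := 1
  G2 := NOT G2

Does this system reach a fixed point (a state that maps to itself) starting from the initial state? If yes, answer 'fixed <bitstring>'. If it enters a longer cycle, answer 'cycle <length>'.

Answer: cycle 2

Derivation:
Step 0: 101
Step 1: G0=(0+1>=2)=0 G1=1(const) G2=NOT G2=NOT 1=0 -> 010
Step 2: G0=(1+0>=2)=0 G1=1(const) G2=NOT G2=NOT 0=1 -> 011
Step 3: G0=(1+0>=2)=0 G1=1(const) G2=NOT G2=NOT 1=0 -> 010
Cycle of length 2 starting at step 1 -> no fixed point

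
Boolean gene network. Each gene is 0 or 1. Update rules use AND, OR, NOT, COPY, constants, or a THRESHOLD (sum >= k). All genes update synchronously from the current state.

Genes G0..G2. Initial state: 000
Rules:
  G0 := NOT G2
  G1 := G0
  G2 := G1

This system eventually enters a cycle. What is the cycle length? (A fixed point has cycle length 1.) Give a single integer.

Answer: 6

Derivation:
Step 0: 000
Step 1: G0=NOT G2=NOT 0=1 G1=G0=0 G2=G1=0 -> 100
Step 2: G0=NOT G2=NOT 0=1 G1=G0=1 G2=G1=0 -> 110
Step 3: G0=NOT G2=NOT 0=1 G1=G0=1 G2=G1=1 -> 111
Step 4: G0=NOT G2=NOT 1=0 G1=G0=1 G2=G1=1 -> 011
Step 5: G0=NOT G2=NOT 1=0 G1=G0=0 G2=G1=1 -> 001
Step 6: G0=NOT G2=NOT 1=0 G1=G0=0 G2=G1=0 -> 000
State from step 6 equals state from step 0 -> cycle length 6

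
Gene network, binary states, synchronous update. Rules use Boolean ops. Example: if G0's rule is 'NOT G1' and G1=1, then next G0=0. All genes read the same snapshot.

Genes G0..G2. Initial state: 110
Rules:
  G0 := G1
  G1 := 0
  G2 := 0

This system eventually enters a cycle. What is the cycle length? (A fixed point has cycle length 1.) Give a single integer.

Step 0: 110
Step 1: G0=G1=1 G1=0(const) G2=0(const) -> 100
Step 2: G0=G1=0 G1=0(const) G2=0(const) -> 000
Step 3: G0=G1=0 G1=0(const) G2=0(const) -> 000
State from step 3 equals state from step 2 -> cycle length 1

Answer: 1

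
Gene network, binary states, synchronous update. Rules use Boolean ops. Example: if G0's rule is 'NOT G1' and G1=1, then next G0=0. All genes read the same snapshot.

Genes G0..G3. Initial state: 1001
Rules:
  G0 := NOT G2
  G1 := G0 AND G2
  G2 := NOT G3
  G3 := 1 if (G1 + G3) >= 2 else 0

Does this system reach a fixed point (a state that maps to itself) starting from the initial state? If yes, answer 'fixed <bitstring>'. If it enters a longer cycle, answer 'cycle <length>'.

Answer: fixed 0010

Derivation:
Step 0: 1001
Step 1: G0=NOT G2=NOT 0=1 G1=G0&G2=1&0=0 G2=NOT G3=NOT 1=0 G3=(0+1>=2)=0 -> 1000
Step 2: G0=NOT G2=NOT 0=1 G1=G0&G2=1&0=0 G2=NOT G3=NOT 0=1 G3=(0+0>=2)=0 -> 1010
Step 3: G0=NOT G2=NOT 1=0 G1=G0&G2=1&1=1 G2=NOT G3=NOT 0=1 G3=(0+0>=2)=0 -> 0110
Step 4: G0=NOT G2=NOT 1=0 G1=G0&G2=0&1=0 G2=NOT G3=NOT 0=1 G3=(1+0>=2)=0 -> 0010
Step 5: G0=NOT G2=NOT 1=0 G1=G0&G2=0&1=0 G2=NOT G3=NOT 0=1 G3=(0+0>=2)=0 -> 0010
Fixed point reached at step 4: 0010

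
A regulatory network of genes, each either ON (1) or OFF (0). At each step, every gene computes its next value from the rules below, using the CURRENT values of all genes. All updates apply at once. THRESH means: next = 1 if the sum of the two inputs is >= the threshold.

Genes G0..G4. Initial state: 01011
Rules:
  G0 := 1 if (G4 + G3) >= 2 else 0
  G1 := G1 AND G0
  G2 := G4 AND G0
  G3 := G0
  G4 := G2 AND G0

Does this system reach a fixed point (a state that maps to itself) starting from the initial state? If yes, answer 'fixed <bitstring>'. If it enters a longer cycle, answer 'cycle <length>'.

Answer: fixed 00000

Derivation:
Step 0: 01011
Step 1: G0=(1+1>=2)=1 G1=G1&G0=1&0=0 G2=G4&G0=1&0=0 G3=G0=0 G4=G2&G0=0&0=0 -> 10000
Step 2: G0=(0+0>=2)=0 G1=G1&G0=0&1=0 G2=G4&G0=0&1=0 G3=G0=1 G4=G2&G0=0&1=0 -> 00010
Step 3: G0=(0+1>=2)=0 G1=G1&G0=0&0=0 G2=G4&G0=0&0=0 G3=G0=0 G4=G2&G0=0&0=0 -> 00000
Step 4: G0=(0+0>=2)=0 G1=G1&G0=0&0=0 G2=G4&G0=0&0=0 G3=G0=0 G4=G2&G0=0&0=0 -> 00000
Fixed point reached at step 3: 00000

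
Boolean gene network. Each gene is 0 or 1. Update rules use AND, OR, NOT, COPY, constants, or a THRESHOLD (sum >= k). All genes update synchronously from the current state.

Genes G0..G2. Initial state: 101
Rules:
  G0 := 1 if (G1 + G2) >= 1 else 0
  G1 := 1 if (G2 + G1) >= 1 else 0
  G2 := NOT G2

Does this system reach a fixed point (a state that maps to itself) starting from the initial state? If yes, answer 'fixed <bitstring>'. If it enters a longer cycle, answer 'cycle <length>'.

Step 0: 101
Step 1: G0=(0+1>=1)=1 G1=(1+0>=1)=1 G2=NOT G2=NOT 1=0 -> 110
Step 2: G0=(1+0>=1)=1 G1=(0+1>=1)=1 G2=NOT G2=NOT 0=1 -> 111
Step 3: G0=(1+1>=1)=1 G1=(1+1>=1)=1 G2=NOT G2=NOT 1=0 -> 110
Cycle of length 2 starting at step 1 -> no fixed point

Answer: cycle 2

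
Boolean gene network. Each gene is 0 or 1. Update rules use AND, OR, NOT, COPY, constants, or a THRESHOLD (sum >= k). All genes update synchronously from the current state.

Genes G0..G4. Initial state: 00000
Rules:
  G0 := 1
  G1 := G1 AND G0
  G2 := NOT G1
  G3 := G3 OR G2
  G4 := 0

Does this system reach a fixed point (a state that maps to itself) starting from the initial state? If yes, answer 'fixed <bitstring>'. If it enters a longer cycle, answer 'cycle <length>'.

Answer: fixed 10110

Derivation:
Step 0: 00000
Step 1: G0=1(const) G1=G1&G0=0&0=0 G2=NOT G1=NOT 0=1 G3=G3|G2=0|0=0 G4=0(const) -> 10100
Step 2: G0=1(const) G1=G1&G0=0&1=0 G2=NOT G1=NOT 0=1 G3=G3|G2=0|1=1 G4=0(const) -> 10110
Step 3: G0=1(const) G1=G1&G0=0&1=0 G2=NOT G1=NOT 0=1 G3=G3|G2=1|1=1 G4=0(const) -> 10110
Fixed point reached at step 2: 10110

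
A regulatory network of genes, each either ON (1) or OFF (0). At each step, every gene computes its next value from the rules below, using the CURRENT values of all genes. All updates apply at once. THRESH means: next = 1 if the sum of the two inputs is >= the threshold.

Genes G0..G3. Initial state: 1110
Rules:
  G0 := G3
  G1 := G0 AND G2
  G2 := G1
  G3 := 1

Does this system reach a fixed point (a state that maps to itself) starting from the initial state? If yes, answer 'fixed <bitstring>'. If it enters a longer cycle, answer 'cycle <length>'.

Step 0: 1110
Step 1: G0=G3=0 G1=G0&G2=1&1=1 G2=G1=1 G3=1(const) -> 0111
Step 2: G0=G3=1 G1=G0&G2=0&1=0 G2=G1=1 G3=1(const) -> 1011
Step 3: G0=G3=1 G1=G0&G2=1&1=1 G2=G1=0 G3=1(const) -> 1101
Step 4: G0=G3=1 G1=G0&G2=1&0=0 G2=G1=1 G3=1(const) -> 1011
Cycle of length 2 starting at step 2 -> no fixed point

Answer: cycle 2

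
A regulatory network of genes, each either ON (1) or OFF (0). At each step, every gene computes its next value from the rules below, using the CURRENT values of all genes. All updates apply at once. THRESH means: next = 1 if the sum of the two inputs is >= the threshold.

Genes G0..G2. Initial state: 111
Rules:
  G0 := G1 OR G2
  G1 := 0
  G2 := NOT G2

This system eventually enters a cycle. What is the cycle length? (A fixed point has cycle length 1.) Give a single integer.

Answer: 2

Derivation:
Step 0: 111
Step 1: G0=G1|G2=1|1=1 G1=0(const) G2=NOT G2=NOT 1=0 -> 100
Step 2: G0=G1|G2=0|0=0 G1=0(const) G2=NOT G2=NOT 0=1 -> 001
Step 3: G0=G1|G2=0|1=1 G1=0(const) G2=NOT G2=NOT 1=0 -> 100
State from step 3 equals state from step 1 -> cycle length 2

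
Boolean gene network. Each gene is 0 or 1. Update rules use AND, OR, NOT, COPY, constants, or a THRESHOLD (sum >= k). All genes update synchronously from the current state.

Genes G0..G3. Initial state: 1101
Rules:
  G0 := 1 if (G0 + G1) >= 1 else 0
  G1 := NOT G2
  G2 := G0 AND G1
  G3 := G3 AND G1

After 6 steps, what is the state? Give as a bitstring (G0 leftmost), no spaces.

Step 1: G0=(1+1>=1)=1 G1=NOT G2=NOT 0=1 G2=G0&G1=1&1=1 G3=G3&G1=1&1=1 -> 1111
Step 2: G0=(1+1>=1)=1 G1=NOT G2=NOT 1=0 G2=G0&G1=1&1=1 G3=G3&G1=1&1=1 -> 1011
Step 3: G0=(1+0>=1)=1 G1=NOT G2=NOT 1=0 G2=G0&G1=1&0=0 G3=G3&G1=1&0=0 -> 1000
Step 4: G0=(1+0>=1)=1 G1=NOT G2=NOT 0=1 G2=G0&G1=1&0=0 G3=G3&G1=0&0=0 -> 1100
Step 5: G0=(1+1>=1)=1 G1=NOT G2=NOT 0=1 G2=G0&G1=1&1=1 G3=G3&G1=0&1=0 -> 1110
Step 6: G0=(1+1>=1)=1 G1=NOT G2=NOT 1=0 G2=G0&G1=1&1=1 G3=G3&G1=0&1=0 -> 1010

1010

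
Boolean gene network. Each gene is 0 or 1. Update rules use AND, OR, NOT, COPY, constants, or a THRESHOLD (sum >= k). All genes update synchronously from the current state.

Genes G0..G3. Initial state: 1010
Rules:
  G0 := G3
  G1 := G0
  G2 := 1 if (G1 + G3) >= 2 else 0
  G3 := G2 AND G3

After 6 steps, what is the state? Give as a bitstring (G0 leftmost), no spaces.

Step 1: G0=G3=0 G1=G0=1 G2=(0+0>=2)=0 G3=G2&G3=1&0=0 -> 0100
Step 2: G0=G3=0 G1=G0=0 G2=(1+0>=2)=0 G3=G2&G3=0&0=0 -> 0000
Step 3: G0=G3=0 G1=G0=0 G2=(0+0>=2)=0 G3=G2&G3=0&0=0 -> 0000
Step 4: G0=G3=0 G1=G0=0 G2=(0+0>=2)=0 G3=G2&G3=0&0=0 -> 0000
Step 5: G0=G3=0 G1=G0=0 G2=(0+0>=2)=0 G3=G2&G3=0&0=0 -> 0000
Step 6: G0=G3=0 G1=G0=0 G2=(0+0>=2)=0 G3=G2&G3=0&0=0 -> 0000

0000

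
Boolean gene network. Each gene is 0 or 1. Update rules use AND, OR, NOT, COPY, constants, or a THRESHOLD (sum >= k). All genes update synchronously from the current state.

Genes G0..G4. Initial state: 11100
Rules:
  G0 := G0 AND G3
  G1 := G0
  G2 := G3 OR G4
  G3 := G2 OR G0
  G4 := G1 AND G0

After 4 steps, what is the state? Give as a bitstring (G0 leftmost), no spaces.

Step 1: G0=G0&G3=1&0=0 G1=G0=1 G2=G3|G4=0|0=0 G3=G2|G0=1|1=1 G4=G1&G0=1&1=1 -> 01011
Step 2: G0=G0&G3=0&1=0 G1=G0=0 G2=G3|G4=1|1=1 G3=G2|G0=0|0=0 G4=G1&G0=1&0=0 -> 00100
Step 3: G0=G0&G3=0&0=0 G1=G0=0 G2=G3|G4=0|0=0 G3=G2|G0=1|0=1 G4=G1&G0=0&0=0 -> 00010
Step 4: G0=G0&G3=0&1=0 G1=G0=0 G2=G3|G4=1|0=1 G3=G2|G0=0|0=0 G4=G1&G0=0&0=0 -> 00100

00100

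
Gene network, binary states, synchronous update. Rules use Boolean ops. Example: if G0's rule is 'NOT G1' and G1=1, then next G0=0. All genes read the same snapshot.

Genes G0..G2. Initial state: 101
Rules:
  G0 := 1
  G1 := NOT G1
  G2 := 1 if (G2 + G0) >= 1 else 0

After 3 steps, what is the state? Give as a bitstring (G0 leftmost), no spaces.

Step 1: G0=1(const) G1=NOT G1=NOT 0=1 G2=(1+1>=1)=1 -> 111
Step 2: G0=1(const) G1=NOT G1=NOT 1=0 G2=(1+1>=1)=1 -> 101
Step 3: G0=1(const) G1=NOT G1=NOT 0=1 G2=(1+1>=1)=1 -> 111

111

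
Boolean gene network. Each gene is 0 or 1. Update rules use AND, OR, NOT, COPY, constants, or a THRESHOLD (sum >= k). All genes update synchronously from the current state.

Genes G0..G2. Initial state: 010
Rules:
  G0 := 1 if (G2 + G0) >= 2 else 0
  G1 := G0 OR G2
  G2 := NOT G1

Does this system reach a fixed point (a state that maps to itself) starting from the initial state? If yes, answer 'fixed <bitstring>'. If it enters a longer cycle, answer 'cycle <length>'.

Step 0: 010
Step 1: G0=(0+0>=2)=0 G1=G0|G2=0|0=0 G2=NOT G1=NOT 1=0 -> 000
Step 2: G0=(0+0>=2)=0 G1=G0|G2=0|0=0 G2=NOT G1=NOT 0=1 -> 001
Step 3: G0=(1+0>=2)=0 G1=G0|G2=0|1=1 G2=NOT G1=NOT 0=1 -> 011
Step 4: G0=(1+0>=2)=0 G1=G0|G2=0|1=1 G2=NOT G1=NOT 1=0 -> 010
Cycle of length 4 starting at step 0 -> no fixed point

Answer: cycle 4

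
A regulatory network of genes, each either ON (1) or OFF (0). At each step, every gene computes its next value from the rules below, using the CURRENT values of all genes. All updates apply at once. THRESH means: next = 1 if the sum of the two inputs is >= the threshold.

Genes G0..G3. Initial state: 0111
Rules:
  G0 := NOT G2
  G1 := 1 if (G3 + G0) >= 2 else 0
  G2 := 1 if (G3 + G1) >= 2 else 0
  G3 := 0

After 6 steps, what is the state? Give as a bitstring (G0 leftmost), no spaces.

Step 1: G0=NOT G2=NOT 1=0 G1=(1+0>=2)=0 G2=(1+1>=2)=1 G3=0(const) -> 0010
Step 2: G0=NOT G2=NOT 1=0 G1=(0+0>=2)=0 G2=(0+0>=2)=0 G3=0(const) -> 0000
Step 3: G0=NOT G2=NOT 0=1 G1=(0+0>=2)=0 G2=(0+0>=2)=0 G3=0(const) -> 1000
Step 4: G0=NOT G2=NOT 0=1 G1=(0+1>=2)=0 G2=(0+0>=2)=0 G3=0(const) -> 1000
Step 5: G0=NOT G2=NOT 0=1 G1=(0+1>=2)=0 G2=(0+0>=2)=0 G3=0(const) -> 1000
Step 6: G0=NOT G2=NOT 0=1 G1=(0+1>=2)=0 G2=(0+0>=2)=0 G3=0(const) -> 1000

1000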